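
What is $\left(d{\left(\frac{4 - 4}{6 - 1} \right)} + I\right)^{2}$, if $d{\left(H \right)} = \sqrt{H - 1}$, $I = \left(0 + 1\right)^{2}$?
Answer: $2 i \approx 2.0 i$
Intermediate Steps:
$I = 1$ ($I = 1^{2} = 1$)
$d{\left(H \right)} = \sqrt{-1 + H}$
$\left(d{\left(\frac{4 - 4}{6 - 1} \right)} + I\right)^{2} = \left(\sqrt{-1 + \frac{4 - 4}{6 - 1}} + 1\right)^{2} = \left(\sqrt{-1 + \frac{0}{5}} + 1\right)^{2} = \left(\sqrt{-1 + 0 \cdot \frac{1}{5}} + 1\right)^{2} = \left(\sqrt{-1 + 0} + 1\right)^{2} = \left(\sqrt{-1} + 1\right)^{2} = \left(i + 1\right)^{2} = \left(1 + i\right)^{2}$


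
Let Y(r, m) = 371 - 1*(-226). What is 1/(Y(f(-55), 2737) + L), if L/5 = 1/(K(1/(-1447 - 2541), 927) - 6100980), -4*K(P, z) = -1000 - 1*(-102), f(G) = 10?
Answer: 12201511/7284302057 ≈ 0.0016750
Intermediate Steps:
K(P, z) = 449/2 (K(P, z) = -(-1000 - 1*(-102))/4 = -(-1000 + 102)/4 = -¼*(-898) = 449/2)
Y(r, m) = 597 (Y(r, m) = 371 + 226 = 597)
L = -10/12201511 (L = 5/(449/2 - 6100980) = 5/(-12201511/2) = 5*(-2/12201511) = -10/12201511 ≈ -8.1957e-7)
1/(Y(f(-55), 2737) + L) = 1/(597 - 10/12201511) = 1/(7284302057/12201511) = 12201511/7284302057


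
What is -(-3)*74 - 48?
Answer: 174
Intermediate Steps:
-(-3)*74 - 48 = -3*(-74) - 48 = 222 - 48 = 174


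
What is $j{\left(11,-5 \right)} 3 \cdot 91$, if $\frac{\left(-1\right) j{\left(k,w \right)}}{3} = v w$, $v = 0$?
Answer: $0$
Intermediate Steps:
$j{\left(k,w \right)} = 0$ ($j{\left(k,w \right)} = - 3 \cdot 0 w = \left(-3\right) 0 = 0$)
$j{\left(11,-5 \right)} 3 \cdot 91 = 0 \cdot 3 \cdot 91 = 0 \cdot 91 = 0$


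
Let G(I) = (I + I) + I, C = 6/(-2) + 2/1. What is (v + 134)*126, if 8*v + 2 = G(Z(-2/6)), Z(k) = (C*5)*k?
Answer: 67725/4 ≈ 16931.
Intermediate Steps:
C = -1 (C = 6*(-½) + 2*1 = -3 + 2 = -1)
Z(k) = -5*k (Z(k) = (-1*5)*k = -5*k)
G(I) = 3*I (G(I) = 2*I + I = 3*I)
v = 3/8 (v = -¼ + (3*(-(-10)/6))/8 = -¼ + (3*(-5*(-⅓)))/8 = -¼ + (3*(5/3))/8 = -¼ + (⅛)*5 = -¼ + 5/8 = 3/8 ≈ 0.37500)
(v + 134)*126 = (3/8 + 134)*126 = (1075/8)*126 = 67725/4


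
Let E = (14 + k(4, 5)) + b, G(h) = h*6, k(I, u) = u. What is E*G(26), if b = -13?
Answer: 936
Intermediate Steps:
G(h) = 6*h
E = 6 (E = (14 + 5) - 13 = 19 - 13 = 6)
E*G(26) = 6*(6*26) = 6*156 = 936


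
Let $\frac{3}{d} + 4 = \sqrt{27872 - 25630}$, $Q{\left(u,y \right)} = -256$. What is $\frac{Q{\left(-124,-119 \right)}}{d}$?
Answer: $\frac{1024}{3} - \frac{256 \sqrt{2242}}{3} \approx -3699.2$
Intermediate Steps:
$d = \frac{3}{-4 + \sqrt{2242}}$ ($d = \frac{3}{-4 + \sqrt{27872 - 25630}} = \frac{3}{-4 + \sqrt{2242}} \approx 0.069205$)
$\frac{Q{\left(-124,-119 \right)}}{d} = - \frac{256}{\frac{2}{371} + \frac{\sqrt{2242}}{742}}$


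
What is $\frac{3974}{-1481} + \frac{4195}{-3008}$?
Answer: $- \frac{18166587}{4454848} \approx -4.0779$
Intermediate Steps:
$\frac{3974}{-1481} + \frac{4195}{-3008} = 3974 \left(- \frac{1}{1481}\right) + 4195 \left(- \frac{1}{3008}\right) = - \frac{3974}{1481} - \frac{4195}{3008} = - \frac{18166587}{4454848}$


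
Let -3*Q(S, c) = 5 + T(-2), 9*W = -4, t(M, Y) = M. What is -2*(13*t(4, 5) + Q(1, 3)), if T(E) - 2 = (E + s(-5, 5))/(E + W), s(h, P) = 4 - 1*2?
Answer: -298/3 ≈ -99.333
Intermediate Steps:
s(h, P) = 2 (s(h, P) = 4 - 2 = 2)
W = -4/9 (W = (⅑)*(-4) = -4/9 ≈ -0.44444)
T(E) = 2 + (2 + E)/(-4/9 + E) (T(E) = 2 + (E + 2)/(E - 4/9) = 2 + (2 + E)/(-4/9 + E))
Q(S, c) = -7/3 (Q(S, c) = -(5 + (10 + 27*(-2))/(-4 + 9*(-2)))/3 = -(5 + (10 - 54)/(-4 - 18))/3 = -(5 - 44/(-22))/3 = -(5 - 1/22*(-44))/3 = -(5 + 2)/3 = -⅓*7 = -7/3)
-2*(13*t(4, 5) + Q(1, 3)) = -2*(13*4 - 7/3) = -2*(52 - 7/3) = -2*149/3 = -298/3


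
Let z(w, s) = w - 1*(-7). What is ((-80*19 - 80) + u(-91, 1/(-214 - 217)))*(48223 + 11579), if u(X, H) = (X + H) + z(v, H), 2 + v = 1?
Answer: -43430365272/431 ≈ -1.0077e+8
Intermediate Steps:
v = -1 (v = -2 + 1 = -1)
z(w, s) = 7 + w (z(w, s) = w + 7 = 7 + w)
u(X, H) = 6 + H + X (u(X, H) = (X + H) + (7 - 1) = (H + X) + 6 = 6 + H + X)
((-80*19 - 80) + u(-91, 1/(-214 - 217)))*(48223 + 11579) = ((-80*19 - 80) + (6 + 1/(-214 - 217) - 91))*(48223 + 11579) = ((-1520 - 80) + (6 + 1/(-431) - 91))*59802 = (-1600 + (6 - 1/431 - 91))*59802 = (-1600 - 36636/431)*59802 = -726236/431*59802 = -43430365272/431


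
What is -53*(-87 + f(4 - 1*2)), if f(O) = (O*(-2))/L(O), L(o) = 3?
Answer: 14045/3 ≈ 4681.7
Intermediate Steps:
f(O) = -2*O/3 (f(O) = (O*(-2))/3 = -2*O*(⅓) = -2*O/3)
-53*(-87 + f(4 - 1*2)) = -53*(-87 - 2*(4 - 1*2)/3) = -53*(-87 - 2*(4 - 2)/3) = -53*(-87 - ⅔*2) = -53*(-87 - 4/3) = -53*(-265/3) = 14045/3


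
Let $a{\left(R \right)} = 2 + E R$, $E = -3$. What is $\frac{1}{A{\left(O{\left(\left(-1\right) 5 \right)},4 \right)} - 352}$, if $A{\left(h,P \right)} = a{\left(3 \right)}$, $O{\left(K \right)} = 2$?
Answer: $- \frac{1}{359} \approx -0.0027855$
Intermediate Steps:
$a{\left(R \right)} = 2 - 3 R$
$A{\left(h,P \right)} = -7$ ($A{\left(h,P \right)} = 2 - 9 = -7$)
$\frac{1}{A{\left(O{\left(\left(-1\right) 5 \right)},4 \right)} - 352} = \frac{1}{-7 - 352} = \frac{1}{-359} = - \frac{1}{359}$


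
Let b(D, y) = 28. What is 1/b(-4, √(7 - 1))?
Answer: 1/28 ≈ 0.035714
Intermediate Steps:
1/b(-4, √(7 - 1)) = 1/28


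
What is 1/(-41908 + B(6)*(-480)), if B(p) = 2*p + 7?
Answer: -1/51028 ≈ -1.9597e-5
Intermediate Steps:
B(p) = 7 + 2*p
1/(-41908 + B(6)*(-480)) = 1/(-41908 + (7 + 2*6)*(-480)) = 1/(-41908 + (7 + 12)*(-480)) = 1/(-41908 + 19*(-480)) = 1/(-41908 - 9120) = 1/(-51028) = -1/51028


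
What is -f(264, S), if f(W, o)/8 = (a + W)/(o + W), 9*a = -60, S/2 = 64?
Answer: -772/147 ≈ -5.2517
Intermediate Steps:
S = 128 (S = 2*64 = 128)
a = -20/3 (a = (1/9)*(-60) = -20/3 ≈ -6.6667)
f(W, o) = 8*(-20/3 + W)/(W + o) (f(W, o) = 8*((-20/3 + W)/(o + W)) = 8*((-20/3 + W)/(W + o)) = 8*(-20/3 + W)/(W + o))
-f(264, S) = -(-160/3 + 8*264)/(264 + 128) = -(-160/3 + 2112)/392 = -6176/(392*3) = -1*772/147 = -772/147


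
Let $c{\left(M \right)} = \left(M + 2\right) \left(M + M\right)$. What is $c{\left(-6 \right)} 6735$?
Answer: $323280$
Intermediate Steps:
$c{\left(M \right)} = 2 M \left(2 + M\right)$ ($c{\left(M \right)} = \left(2 + M\right) 2 M = 2 M \left(2 + M\right)$)
$c{\left(-6 \right)} 6735 = 2 \left(-6\right) \left(2 - 6\right) 6735 = 2 \left(-6\right) \left(-4\right) 6735 = 48 \cdot 6735 = 323280$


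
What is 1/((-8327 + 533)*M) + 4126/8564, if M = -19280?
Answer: 155001774221/321724473120 ≈ 0.48178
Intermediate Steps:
1/((-8327 + 533)*M) + 4126/8564 = 1/((-8327 + 533)*(-19280)) + 4126/8564 = -1/19280/(-7794) + 4126*(1/8564) = -1/7794*(-1/19280) + 2063/4282 = 1/150268320 + 2063/4282 = 155001774221/321724473120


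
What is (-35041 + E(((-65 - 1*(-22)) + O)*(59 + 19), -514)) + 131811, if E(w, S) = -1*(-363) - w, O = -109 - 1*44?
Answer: 112421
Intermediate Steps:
O = -153 (O = -109 - 44 = -153)
E(w, S) = 363 - w
(-35041 + E(((-65 - 1*(-22)) + O)*(59 + 19), -514)) + 131811 = (-35041 + (363 - ((-65 - 1*(-22)) - 153)*(59 + 19))) + 131811 = (-35041 + (363 - ((-65 + 22) - 153)*78)) + 131811 = (-35041 + (363 - (-43 - 153)*78)) + 131811 = (-35041 + (363 - (-196)*78)) + 131811 = (-35041 + (363 - 1*(-15288))) + 131811 = (-35041 + (363 + 15288)) + 131811 = (-35041 + 15651) + 131811 = -19390 + 131811 = 112421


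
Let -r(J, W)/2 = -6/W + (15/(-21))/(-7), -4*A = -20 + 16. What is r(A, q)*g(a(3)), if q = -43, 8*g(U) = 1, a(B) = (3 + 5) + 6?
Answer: -509/8428 ≈ -0.060394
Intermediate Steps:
a(B) = 14 (a(B) = 8 + 6 = 14)
g(U) = 1/8 (g(U) = (1/8)*1 = 1/8)
A = 1 (A = -(-20 + 16)/4 = -1/4*(-4) = 1)
r(J, W) = -10/49 + 12/W (r(J, W) = -2*(-6/W + (15/(-21))/(-7)) = -2*(-6/W + (15*(-1/21))*(-1/7)) = -2*(-6/W - 5/7*(-1/7)) = -2*(-6/W + 5/49) = -2*(5/49 - 6/W) = -10/49 + 12/W)
r(A, q)*g(a(3)) = (-10/49 + 12/(-43))*(1/8) = (-10/49 + 12*(-1/43))*(1/8) = (-10/49 - 12/43)*(1/8) = -1018/2107*1/8 = -509/8428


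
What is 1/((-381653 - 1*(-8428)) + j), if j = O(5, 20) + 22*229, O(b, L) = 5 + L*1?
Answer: -1/368162 ≈ -2.7162e-6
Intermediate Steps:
O(b, L) = 5 + L
j = 5063 (j = (5 + 20) + 22*229 = 25 + 5038 = 5063)
1/((-381653 - 1*(-8428)) + j) = 1/((-381653 - 1*(-8428)) + 5063) = 1/((-381653 + 8428) + 5063) = 1/(-373225 + 5063) = 1/(-368162) = -1/368162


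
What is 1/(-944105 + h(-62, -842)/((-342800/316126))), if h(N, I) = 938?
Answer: -85700/80983930047 ≈ -1.0582e-6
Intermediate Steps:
1/(-944105 + h(-62, -842)/((-342800/316126))) = 1/(-944105 + 938/((-342800/316126))) = 1/(-944105 + 938/((-342800*1/316126))) = 1/(-944105 + 938/(-171400/158063)) = 1/(-944105 + 938*(-158063/171400)) = 1/(-944105 - 74131547/85700) = 1/(-80983930047/85700) = -85700/80983930047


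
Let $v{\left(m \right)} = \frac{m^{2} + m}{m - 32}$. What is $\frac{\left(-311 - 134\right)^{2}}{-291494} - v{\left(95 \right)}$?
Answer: $- \frac{127185755}{874482} \approx -145.44$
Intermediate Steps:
$v{\left(m \right)} = \frac{m + m^{2}}{-32 + m}$
$\frac{\left(-311 - 134\right)^{2}}{-291494} - v{\left(95 \right)} = \frac{\left(-311 - 134\right)^{2}}{-291494} - \frac{95 \left(1 + 95\right)}{-32 + 95} = \left(-445\right)^{2} \left(- \frac{1}{291494}\right) - 95 \cdot \frac{1}{63} \cdot 96 = 198025 \left(- \frac{1}{291494}\right) - 95 \cdot \frac{1}{63} \cdot 96 = - \frac{198025}{291494} - \frac{3040}{21} = - \frac{127185755}{874482}$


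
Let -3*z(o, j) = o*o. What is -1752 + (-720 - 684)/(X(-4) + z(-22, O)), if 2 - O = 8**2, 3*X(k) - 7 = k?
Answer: -64500/37 ≈ -1743.2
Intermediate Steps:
X(k) = 7/3 + k/3
O = -62 (O = 2 - 1*8**2 = 2 - 1*64 = 2 - 64 = -62)
z(o, j) = -o**2/3 (z(o, j) = -o*o/3 = -o**2/3)
-1752 + (-720 - 684)/(X(-4) + z(-22, O)) = -1752 + (-720 - 684)/((7/3 + (1/3)*(-4)) - 1/3*(-22)**2) = -1752 - 1404/((7/3 - 4/3) - 1/3*484) = -1752 - 1404/(1 - 484/3) = -1752 - 1404/(-481/3) = -1752 - 1404*(-3/481) = -1752 + 324/37 = -64500/37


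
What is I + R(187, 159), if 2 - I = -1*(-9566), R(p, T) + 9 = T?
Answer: -9414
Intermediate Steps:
R(p, T) = -9 + T
I = -9564 (I = 2 - (-1)*(-9566) = 2 - 1*9566 = 2 - 9566 = -9564)
I + R(187, 159) = -9564 + (-9 + 159) = -9564 + 150 = -9414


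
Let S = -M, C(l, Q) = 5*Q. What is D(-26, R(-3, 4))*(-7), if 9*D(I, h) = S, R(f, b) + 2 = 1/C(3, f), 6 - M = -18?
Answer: 56/3 ≈ 18.667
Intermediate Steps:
M = 24 (M = 6 - 1*(-18) = 6 + 18 = 24)
R(f, b) = -2 + 1/(5*f)
S = -24 (S = -1*24 = -24)
D(I, h) = -8/3 (D(I, h) = (⅑)*(-24) = -8/3)
D(-26, R(-3, 4))*(-7) = -8/3*(-7) = 56/3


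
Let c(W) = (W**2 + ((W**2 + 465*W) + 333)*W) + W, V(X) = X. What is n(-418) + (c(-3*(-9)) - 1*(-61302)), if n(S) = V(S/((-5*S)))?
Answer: 2148584/5 ≈ 4.2972e+5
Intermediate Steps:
n(S) = -1/5 (n(S) = S/((-5*S)) = S*(-1/(5*S)) = -1/5)
c(W) = W + W**2 + W*(333 + W**2 + 465*W) (c(W) = (W**2 + (333 + W**2 + 465*W)*W) + W = (W**2 + W*(333 + W**2 + 465*W)) + W = W + W**2 + W*(333 + W**2 + 465*W))
n(-418) + (c(-3*(-9)) - 1*(-61302)) = -1/5 + ((-3*(-9))*(334 + (-3*(-9))**2 + 466*(-3*(-9))) - 1*(-61302)) = -1/5 + (27*(334 + 27**2 + 466*27) + 61302) = -1/5 + (27*(334 + 729 + 12582) + 61302) = -1/5 + (27*13645 + 61302) = -1/5 + (368415 + 61302) = -1/5 + 429717 = 2148584/5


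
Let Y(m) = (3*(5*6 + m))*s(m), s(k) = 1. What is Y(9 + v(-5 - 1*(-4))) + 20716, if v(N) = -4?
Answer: 20821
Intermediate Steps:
Y(m) = 90 + 3*m (Y(m) = (3*(5*6 + m))*1 = (3*(30 + m))*1 = (90 + 3*m)*1 = 90 + 3*m)
Y(9 + v(-5 - 1*(-4))) + 20716 = (90 + 3*(9 - 4)) + 20716 = (90 + 3*5) + 20716 = (90 + 15) + 20716 = 105 + 20716 = 20821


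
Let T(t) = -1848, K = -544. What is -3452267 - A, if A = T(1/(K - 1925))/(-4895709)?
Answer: -804823553531/233129 ≈ -3.4523e+6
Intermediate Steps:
A = 88/233129 (A = -1848/(-4895709) = -1848*(-1/4895709) = 88/233129 ≈ 0.00037747)
-3452267 - A = -3452267 - 1*88/233129 = -3452267 - 88/233129 = -804823553531/233129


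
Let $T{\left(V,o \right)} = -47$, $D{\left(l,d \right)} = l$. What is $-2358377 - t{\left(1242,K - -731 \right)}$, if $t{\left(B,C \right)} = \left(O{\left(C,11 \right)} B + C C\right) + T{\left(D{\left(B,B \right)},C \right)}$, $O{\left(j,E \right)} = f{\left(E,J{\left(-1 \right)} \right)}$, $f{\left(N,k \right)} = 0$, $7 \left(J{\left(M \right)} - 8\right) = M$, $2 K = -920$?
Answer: $-2431771$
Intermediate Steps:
$K = -460$ ($K = \frac{1}{2} \left(-920\right) = -460$)
$J{\left(M \right)} = 8 + \frac{M}{7}$
$O{\left(j,E \right)} = 0$
$t{\left(B,C \right)} = -47 + C^{2}$ ($t{\left(B,C \right)} = \left(0 B + C C\right) - 47 = \left(0 + C^{2}\right) - 47 = C^{2} - 47 = -47 + C^{2}$)
$-2358377 - t{\left(1242,K - -731 \right)} = -2358377 - \left(-47 + \left(-460 - -731\right)^{2}\right) = -2358377 - \left(-47 + \left(-460 + 731\right)^{2}\right) = -2358377 - \left(-47 + 271^{2}\right) = -2358377 - \left(-47 + 73441\right) = -2358377 - 73394 = -2431771$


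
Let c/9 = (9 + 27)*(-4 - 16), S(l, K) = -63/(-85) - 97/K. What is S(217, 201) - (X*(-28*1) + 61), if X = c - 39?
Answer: -3119596987/17085 ≈ -1.8259e+5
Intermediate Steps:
S(l, K) = 63/85 - 97/K (S(l, K) = -63*(-1/85) - 97/K = 63/85 - 97/K)
c = -6480 (c = 9*((9 + 27)*(-4 - 16)) = 9*(36*(-20)) = 9*(-720) = -6480)
X = -6519 (X = -6480 - 39 = -6519)
S(217, 201) - (X*(-28*1) + 61) = (63/85 - 97/201) - (-(-182532) + 61) = (63/85 - 97*1/201) - (-6519*(-28) + 61) = (63/85 - 97/201) - (182532 + 61) = 4418/17085 - 1*182593 = 4418/17085 - 182593 = -3119596987/17085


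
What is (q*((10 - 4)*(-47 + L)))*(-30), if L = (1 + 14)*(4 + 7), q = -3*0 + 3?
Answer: -63720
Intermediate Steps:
q = 3 (q = 0 + 3 = 3)
L = 165 (L = 15*11 = 165)
(q*((10 - 4)*(-47 + L)))*(-30) = (3*((10 - 4)*(-47 + 165)))*(-30) = (3*(6*118))*(-30) = (3*708)*(-30) = 2124*(-30) = -63720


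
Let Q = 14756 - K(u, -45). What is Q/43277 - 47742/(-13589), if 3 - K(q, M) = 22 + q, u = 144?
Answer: 2268864825/588091153 ≈ 3.8580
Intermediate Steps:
K(q, M) = -19 - q (K(q, M) = 3 - (22 + q) = 3 + (-22 - q) = -19 - q)
Q = 14919 (Q = 14756 - (-19 - 1*144) = 14756 - (-19 - 144) = 14756 - 1*(-163) = 14756 + 163 = 14919)
Q/43277 - 47742/(-13589) = 14919/43277 - 47742/(-13589) = 14919*(1/43277) - 47742*(-1/13589) = 14919/43277 + 47742/13589 = 2268864825/588091153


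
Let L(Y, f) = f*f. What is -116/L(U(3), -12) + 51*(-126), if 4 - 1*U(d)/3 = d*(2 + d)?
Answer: -231365/36 ≈ -6426.8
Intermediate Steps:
U(d) = 12 - 3*d*(2 + d)
L(Y, f) = f²
-116/L(U(3), -12) + 51*(-126) = -116/((-12)²) + 51*(-126) = -116/144 - 6426 = -116*1/144 - 6426 = -29/36 - 6426 = -231365/36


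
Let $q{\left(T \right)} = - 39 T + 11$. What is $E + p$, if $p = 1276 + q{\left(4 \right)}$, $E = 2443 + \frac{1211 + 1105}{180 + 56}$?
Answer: $\frac{211445}{59} \approx 3583.8$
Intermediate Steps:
$q{\left(T \right)} = 11 - 39 T$
$E = \frac{144716}{59}$ ($E = 2443 + \frac{2316}{236} = 2443 + 2316 \cdot \frac{1}{236} = 2443 + \frac{579}{59} = \frac{144716}{59} \approx 2452.8$)
$p = 1131$ ($p = 1276 + \left(11 - 156\right) = 1276 - 145 = 1131$)
$E + p = \frac{144716}{59} + 1131 = \frac{211445}{59}$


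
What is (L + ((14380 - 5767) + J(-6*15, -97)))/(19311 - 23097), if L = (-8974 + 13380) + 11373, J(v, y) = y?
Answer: -24295/3786 ≈ -6.4171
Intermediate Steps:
L = 15779 (L = 4406 + 11373 = 15779)
(L + ((14380 - 5767) + J(-6*15, -97)))/(19311 - 23097) = (15779 + ((14380 - 5767) - 97))/(19311 - 23097) = (15779 + (8613 - 97))/(-3786) = (15779 + 8516)*(-1/3786) = 24295*(-1/3786) = -24295/3786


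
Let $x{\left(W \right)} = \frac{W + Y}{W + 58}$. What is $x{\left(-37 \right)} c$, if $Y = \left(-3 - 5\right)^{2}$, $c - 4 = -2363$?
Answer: $-3033$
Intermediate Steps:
$c = -2359$ ($c = 4 - 2363 = -2359$)
$Y = 64$ ($Y = \left(-8\right)^{2} = 64$)
$x{\left(W \right)} = \frac{64 + W}{58 + W}$ ($x{\left(W \right)} = \frac{W + 64}{W + 58} = \frac{64 + W}{58 + W}$)
$x{\left(-37 \right)} c = \frac{64 - 37}{58 - 37} \left(-2359\right) = \frac{1}{21} \cdot 27 \left(-2359\right) = \frac{9}{7} \left(-2359\right) = -3033$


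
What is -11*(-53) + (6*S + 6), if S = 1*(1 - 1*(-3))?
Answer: 613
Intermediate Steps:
S = 4 (S = 1*(1 + 3) = 1*4 = 4)
-11*(-53) + (6*S + 6) = -11*(-53) + (6*4 + 6) = 583 + (24 + 6) = 583 + 30 = 613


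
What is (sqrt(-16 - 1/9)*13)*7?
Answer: 91*I*sqrt(145)/3 ≈ 365.26*I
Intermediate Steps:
(sqrt(-16 - 1/9)*13)*7 = (sqrt(-145/9)*13)*7 = ((I*sqrt(145)/3)*13)*7 = (13*I*sqrt(145)/3)*7 = 91*I*sqrt(145)/3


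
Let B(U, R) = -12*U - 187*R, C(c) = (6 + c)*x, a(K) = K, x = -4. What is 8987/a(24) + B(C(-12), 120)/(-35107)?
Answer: 316052081/842568 ≈ 375.11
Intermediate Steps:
C(c) = -24 - 4*c (C(c) = (6 + c)*(-4) = -24 - 4*c)
B(U, R) = -187*R - 12*U
8987/a(24) + B(C(-12), 120)/(-35107) = 8987/24 + (-187*120 - 12*(-24 - 4*(-12)))/(-35107) = 8987*(1/24) + (-22440 - 12*(-24 + 48))*(-1/35107) = 8987/24 + (-22440 - 12*24)*(-1/35107) = 8987/24 + (-22440 - 288)*(-1/35107) = 8987/24 - 22728*(-1/35107) = 8987/24 + 22728/35107 = 316052081/842568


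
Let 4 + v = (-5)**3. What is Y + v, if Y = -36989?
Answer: -37118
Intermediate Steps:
v = -129 (v = -4 + (-5)**3 = -4 - 125 = -129)
Y + v = -36989 - 129 = -37118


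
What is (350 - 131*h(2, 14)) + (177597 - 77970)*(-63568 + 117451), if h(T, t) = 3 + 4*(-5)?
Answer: 5368204218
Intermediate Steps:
h(T, t) = -17 (h(T, t) = 3 - 20 = -17)
(350 - 131*h(2, 14)) + (177597 - 77970)*(-63568 + 117451) = (350 - 131*(-17)) + (177597 - 77970)*(-63568 + 117451) = (350 + 2227) + 99627*53883 = 2577 + 5368201641 = 5368204218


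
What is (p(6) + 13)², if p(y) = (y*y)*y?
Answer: 52441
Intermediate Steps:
p(y) = y³ (p(y) = y²*y = y³)
(p(6) + 13)² = (6³ + 13)² = (216 + 13)² = 229² = 52441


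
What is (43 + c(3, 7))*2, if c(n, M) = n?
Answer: 92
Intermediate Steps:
(43 + c(3, 7))*2 = (43 + 3)*2 = 46*2 = 92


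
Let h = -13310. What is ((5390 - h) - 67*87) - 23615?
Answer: -10744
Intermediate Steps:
((5390 - h) - 67*87) - 23615 = ((5390 - 1*(-13310)) - 67*87) - 23615 = ((5390 + 13310) - 5829) - 23615 = (18700 - 5829) - 23615 = 12871 - 23615 = -10744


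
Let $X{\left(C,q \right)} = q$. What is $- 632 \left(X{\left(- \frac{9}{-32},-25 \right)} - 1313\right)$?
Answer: $845616$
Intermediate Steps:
$- 632 \left(X{\left(- \frac{9}{-32},-25 \right)} - 1313\right) = - 632 \left(-25 - 1313\right) = \left(-632\right) \left(-1338\right) = 845616$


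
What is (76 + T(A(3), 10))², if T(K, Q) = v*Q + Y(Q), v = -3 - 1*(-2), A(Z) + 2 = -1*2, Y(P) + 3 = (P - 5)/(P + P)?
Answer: 64009/16 ≈ 4000.6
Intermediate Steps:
Y(P) = -3 + (-5 + P)/(2*P) (Y(P) = -3 + (P - 5)/(P + P) = -3 + (-5 + P)/((2*P)) = -3 + (-5 + P)*(1/(2*P)) = -3 + (-5 + P)/(2*P))
A(Z) = -4 (A(Z) = -2 - 1*2 = -2 - 2 = -4)
v = -1 (v = -3 + 2 = -1)
T(K, Q) = -Q + 5*(-1 - Q)/(2*Q)
(76 + T(A(3), 10))² = (76 + (-5/2 - 1*10 - 5/2/10))² = (76 + (-5/2 - 10 - 5/2*⅒))² = (76 + (-5/2 - 10 - ¼))² = (76 - 51/4)² = (253/4)² = 64009/16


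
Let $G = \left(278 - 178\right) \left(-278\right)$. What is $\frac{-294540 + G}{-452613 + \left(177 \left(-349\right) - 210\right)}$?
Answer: $\frac{80585}{128649} \approx 0.62639$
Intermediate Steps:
$G = -27800$ ($G = 100 \left(-278\right) = -27800$)
$\frac{-294540 + G}{-452613 + \left(177 \left(-349\right) - 210\right)} = \frac{-294540 - 27800}{-452613 + \left(177 \left(-349\right) - 210\right)} = - \frac{322340}{-452613 - 61983} = - \frac{322340}{-514596} = \left(-322340\right) \left(- \frac{1}{514596}\right) = \frac{80585}{128649}$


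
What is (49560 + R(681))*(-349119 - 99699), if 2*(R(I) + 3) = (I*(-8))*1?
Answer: -21019493394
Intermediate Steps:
R(I) = -3 - 4*I (R(I) = -3 + ((I*(-8))*1)/2 = -3 + (-8*I*1)/2 = -3 + (-8*I)/2 = -3 - 4*I)
(49560 + R(681))*(-349119 - 99699) = (49560 + (-3 - 4*681))*(-349119 - 99699) = (49560 + (-3 - 2724))*(-448818) = (49560 - 2727)*(-448818) = 46833*(-448818) = -21019493394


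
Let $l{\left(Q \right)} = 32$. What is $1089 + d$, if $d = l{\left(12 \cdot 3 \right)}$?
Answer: $1121$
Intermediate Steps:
$d = 32$
$1089 + d = 1089 + 32 = 1121$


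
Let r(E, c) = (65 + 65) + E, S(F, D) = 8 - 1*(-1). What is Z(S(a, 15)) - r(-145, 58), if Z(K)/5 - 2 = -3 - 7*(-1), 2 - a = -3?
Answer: 45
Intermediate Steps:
a = 5 (a = 2 - 1*(-3) = 2 + 3 = 5)
S(F, D) = 9 (S(F, D) = 8 + 1 = 9)
r(E, c) = 130 + E
Z(K) = 30 (Z(K) = 10 + 5*(-3 - 7*(-1)) = 10 + 5*(-3 + 7) = 10 + 5*4 = 10 + 20 = 30)
Z(S(a, 15)) - r(-145, 58) = 30 - (130 - 145) = 30 - 1*(-15) = 30 + 15 = 45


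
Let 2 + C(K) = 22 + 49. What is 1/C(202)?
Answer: 1/69 ≈ 0.014493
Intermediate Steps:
C(K) = 69 (C(K) = -2 + (22 + 49) = -2 + 71 = 69)
1/C(202) = 1/69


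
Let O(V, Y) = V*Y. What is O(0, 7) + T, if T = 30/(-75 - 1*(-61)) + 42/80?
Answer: -453/280 ≈ -1.6179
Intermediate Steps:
T = -453/280 (T = 30/(-75 + 61) + 42*(1/80) = 30/(-14) + 21/40 = 30*(-1/14) + 21/40 = -15/7 + 21/40 = -453/280 ≈ -1.6179)
O(0, 7) + T = 0*7 - 453/280 = 0 - 453/280 = -453/280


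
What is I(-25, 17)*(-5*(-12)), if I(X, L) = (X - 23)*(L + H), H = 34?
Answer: -146880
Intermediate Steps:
I(X, L) = (-23 + X)*(34 + L) (I(X, L) = (X - 23)*(L + 34) = (-23 + X)*(34 + L))
I(-25, 17)*(-5*(-12)) = (-782 - 23*17 + 34*(-25) + 17*(-25))*(-5*(-12)) = (-782 - 391 - 850 - 425)*60 = -2448*60 = -146880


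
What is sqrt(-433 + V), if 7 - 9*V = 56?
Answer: I*sqrt(3946)/3 ≈ 20.939*I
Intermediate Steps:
V = -49/9 (V = 7/9 - 1/9*56 = 7/9 - 56/9 = -49/9 ≈ -5.4444)
sqrt(-433 + V) = sqrt(-433 - 49/9) = sqrt(-3946/9) = I*sqrt(3946)/3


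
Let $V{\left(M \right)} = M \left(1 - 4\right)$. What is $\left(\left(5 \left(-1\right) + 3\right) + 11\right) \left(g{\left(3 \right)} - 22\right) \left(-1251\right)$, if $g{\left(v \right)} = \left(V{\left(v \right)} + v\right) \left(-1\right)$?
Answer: $180144$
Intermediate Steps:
$V{\left(M \right)} = - 3 M$ ($V{\left(M \right)} = M \left(-3\right) = - 3 M$)
$g{\left(v \right)} = 2 v$ ($g{\left(v \right)} = \left(- 3 v + v\right) \left(-1\right) = - 2 v \left(-1\right) = 2 v$)
$\left(\left(5 \left(-1\right) + 3\right) + 11\right) \left(g{\left(3 \right)} - 22\right) \left(-1251\right) = \left(\left(5 \left(-1\right) + 3\right) + 11\right) \left(2 \cdot 3 - 22\right) \left(-1251\right) = \left(\left(-5 + 3\right) + 11\right) \left(6 - 22\right) \left(-1251\right) = \left(-2 + 11\right) \left(-16\right) \left(-1251\right) = 9 \left(-16\right) \left(-1251\right) = \left(-144\right) \left(-1251\right) = 180144$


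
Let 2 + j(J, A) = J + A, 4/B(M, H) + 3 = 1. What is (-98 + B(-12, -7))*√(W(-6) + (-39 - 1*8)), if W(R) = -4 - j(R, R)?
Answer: -100*I*√37 ≈ -608.28*I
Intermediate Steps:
B(M, H) = -2 (B(M, H) = 4/(-3 + 1) = 4/(-2) = 4*(-½) = -2)
j(J, A) = -2 + A + J (j(J, A) = -2 + (J + A) = -2 + (A + J) = -2 + A + J)
W(R) = -2 - 2*R (W(R) = -4 - (-2 + R + R) = -4 - (-2 + 2*R) = -4 + (2 - 2*R) = -2 - 2*R)
(-98 + B(-12, -7))*√(W(-6) + (-39 - 1*8)) = (-98 - 2)*√((-2 - 2*(-6)) + (-39 - 1*8)) = -100*√((-2 + 12) + (-39 - 8)) = -100*√(10 - 47) = -100*I*√37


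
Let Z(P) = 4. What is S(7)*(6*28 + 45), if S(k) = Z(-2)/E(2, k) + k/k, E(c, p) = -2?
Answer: -213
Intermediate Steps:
S(k) = -1 (S(k) = 4/(-2) + k/k = 4*(-1/2) + 1 = -2 + 1 = -1)
S(7)*(6*28 + 45) = -(6*28 + 45) = -(168 + 45) = -1*213 = -213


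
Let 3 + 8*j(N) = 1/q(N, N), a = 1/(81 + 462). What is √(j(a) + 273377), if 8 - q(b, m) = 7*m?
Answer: √20568387141194/8674 ≈ 522.85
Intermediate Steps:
q(b, m) = 8 - 7*m
a = 1/543 ≈ 0.0018416
j(N) = -3/8 + 1/(8*(8 - 7*N))
√(j(a) + 273377) = √((23 - 21*1/543)/(8*(-8 + 7*(1/543))) + 273377) = √((23 - 7/181)/(8*(-8 + 7/543)) + 273377) = √((⅛)*(4156/181)/(-4337/543) + 273377) = √((⅛)*(-543/4337)*(4156/181) + 273377) = √(-3117/8674 + 273377) = √(2371268981/8674) = √20568387141194/8674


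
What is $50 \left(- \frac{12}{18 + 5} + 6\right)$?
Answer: $\frac{6300}{23} \approx 273.91$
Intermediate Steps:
$50 \left(- \frac{12}{18 + 5} + 6\right) = 50 \left(- \frac{12}{23} + 6\right) = 50 \cdot \frac{126}{23} = \frac{6300}{23}$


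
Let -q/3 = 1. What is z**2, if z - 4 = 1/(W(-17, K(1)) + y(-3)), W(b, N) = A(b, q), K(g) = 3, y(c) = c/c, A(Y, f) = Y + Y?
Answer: 17161/1089 ≈ 15.758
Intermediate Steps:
q = -3 (q = -3*1 = -3)
A(Y, f) = 2*Y
y(c) = 1
W(b, N) = 2*b
z = 131/33 (z = 4 + 1/(2*(-17) + 1) = 4 + 1/(-34 + 1) = 4 + 1/(-33) = 4 - 1/33 = 131/33 ≈ 3.9697)
z**2 = (131/33)**2 = 17161/1089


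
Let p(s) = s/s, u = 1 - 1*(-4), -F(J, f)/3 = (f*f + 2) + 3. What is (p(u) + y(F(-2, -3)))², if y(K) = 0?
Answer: 1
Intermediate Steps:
F(J, f) = -15 - 3*f² (F(J, f) = -3*((f*f + 2) + 3) = -3*((f² + 2) + 3) = -3*((2 + f²) + 3) = -3*(5 + f²) = -15 - 3*f²)
u = 5 (u = 1 + 4 = 5)
p(s) = 1
(p(u) + y(F(-2, -3)))² = (1 + 0)² = 1² = 1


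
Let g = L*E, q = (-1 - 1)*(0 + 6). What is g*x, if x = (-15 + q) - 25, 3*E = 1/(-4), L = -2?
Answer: -26/3 ≈ -8.6667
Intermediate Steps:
E = -1/12 (E = (1/(-4))/3 = (1*(-¼))/3 = (⅓)*(-¼) = -1/12 ≈ -0.083333)
q = -12 (q = -2*6 = -12)
g = ⅙ (g = -2*(-1/12) = ⅙ ≈ 0.16667)
x = -52 (x = (-15 - 12) - 25 = -27 - 25 = -52)
g*x = (⅙)*(-52) = -26/3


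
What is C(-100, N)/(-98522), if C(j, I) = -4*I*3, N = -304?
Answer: -1824/49261 ≈ -0.037027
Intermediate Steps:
C(j, I) = -12*I
C(-100, N)/(-98522) = -12*(-304)/(-98522) = 3648*(-1/98522) = -1824/49261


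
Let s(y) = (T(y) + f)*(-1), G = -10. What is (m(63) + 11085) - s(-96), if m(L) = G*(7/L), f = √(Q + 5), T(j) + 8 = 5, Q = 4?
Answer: 99755/9 ≈ 11084.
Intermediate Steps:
T(j) = -3 (T(j) = -8 + 5 = -3)
f = 3 (f = √(4 + 5) = √9 = 3)
m(L) = -70/L
s(y) = 0 (s(y) = (-3 + 3)*(-1) = 0*(-1) = 0)
(m(63) + 11085) - s(-96) = (-70/63 + 11085) - 1*0 = (-70*1/63 + 11085) + 0 = (-10/9 + 11085) + 0 = 99755/9 + 0 = 99755/9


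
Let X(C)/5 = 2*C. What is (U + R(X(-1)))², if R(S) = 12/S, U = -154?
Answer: 602176/25 ≈ 24087.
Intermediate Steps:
X(C) = 10*C (X(C) = 5*(2*C) = 10*C)
(U + R(X(-1)))² = (-154 + 12/((10*(-1))))² = (-154 + 12/(-10))² = (-154 + 12*(-⅒))² = (-154 - 6/5)² = (-776/5)² = 602176/25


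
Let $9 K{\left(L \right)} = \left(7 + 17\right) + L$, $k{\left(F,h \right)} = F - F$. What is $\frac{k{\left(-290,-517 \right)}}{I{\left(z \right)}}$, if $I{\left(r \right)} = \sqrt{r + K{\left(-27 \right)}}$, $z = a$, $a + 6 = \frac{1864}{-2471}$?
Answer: $0$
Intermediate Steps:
$a = - \frac{16690}{2471}$ ($a = -6 + \frac{1864}{-2471} = -6 + 1864 \left(- \frac{1}{2471}\right) = -6 - \frac{1864}{2471} = - \frac{16690}{2471} \approx -6.7543$)
$k{\left(F,h \right)} = 0$
$z = - \frac{16690}{2471} \approx -6.7543$
$K{\left(L \right)} = \frac{8}{3} + \frac{L}{9}$ ($K{\left(L \right)} = \frac{\left(7 + 17\right) + L}{9} = \frac{24 + L}{9} = \frac{8}{3} + \frac{L}{9}$)
$I{\left(r \right)} = \sqrt{- \frac{1}{3} + r}$ ($I{\left(r \right)} = \sqrt{r + \left(\frac{8}{3} + \frac{1}{9} \left(-27\right)\right)} = \sqrt{r + \left(\frac{8}{3} - 3\right)} = \sqrt{r - \frac{1}{3}} = \sqrt{- \frac{1}{3} + r}$)
$\frac{k{\left(-290,-517 \right)}}{I{\left(z \right)}} = \frac{0}{\frac{1}{3} \sqrt{-3 + 9 \left(- \frac{16690}{2471}\right)}} = \frac{0}{\frac{1}{3} \sqrt{-3 - \frac{150210}{2471}}} = \frac{0}{\frac{1}{3} \sqrt{- \frac{157623}{2471}}} = \frac{0}{\frac{1}{3} \frac{i \sqrt{389486433}}{2471}} = \frac{0}{\frac{1}{7413} i \sqrt{389486433}} = 0 \left(- \frac{i \sqrt{389486433}}{52541}\right) = 0$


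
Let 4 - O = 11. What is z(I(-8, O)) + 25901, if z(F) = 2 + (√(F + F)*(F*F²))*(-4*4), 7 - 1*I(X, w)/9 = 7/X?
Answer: 25903 - 1640558367*√7/64 ≈ -6.7795e+7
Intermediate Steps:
O = -7 (O = 4 - 1*11 = 4 - 11 = -7)
I(X, w) = 63 - 63/X
z(F) = 2 - 16*√2*F^(7/2) (z(F) = 2 + (√(2*F)*F³)*(-16) = 2 + ((√2*√F)*F³)*(-16) = 2 + (√2*F^(7/2))*(-16) = 2 - 16*√2*F^(7/2))
z(I(-8, O)) + 25901 = (2 - 16*√2*(63 - 63/(-8))^(7/2)) + 25901 = (2 - 16*√2*(63 - 63*(-⅛))^(7/2)) + 25901 = (2 - 16*√2*(63 + 63/8)^(7/2)) + 25901 = (2 - 16*√2*(567/8)^(7/2)) + 25901 = (2 - 16*√2*1640558367*√14/2048) + 25901 = (2 - 1640558367*√7/64) + 25901 = 25903 - 1640558367*√7/64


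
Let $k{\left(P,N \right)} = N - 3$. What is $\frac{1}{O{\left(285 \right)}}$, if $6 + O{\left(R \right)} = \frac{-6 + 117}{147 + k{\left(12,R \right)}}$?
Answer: $- \frac{143}{821} \approx -0.17418$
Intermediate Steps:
$k{\left(P,N \right)} = -3 + N$
$O{\left(R \right)} = -6 + \frac{111}{144 + R}$ ($O{\left(R \right)} = -6 + \frac{-6 + 117}{147 + \left(-3 + R\right)} = -6 + \frac{111}{144 + R}$)
$\frac{1}{O{\left(285 \right)}} = \frac{1}{3 \frac{1}{144 + 285} \left(-251 - 570\right)} = \frac{1}{3 \cdot \frac{1}{429} \left(-251 - 570\right)} = \frac{1}{3 \cdot \frac{1}{429} \left(-821\right)} = \frac{1}{- \frac{821}{143}} = - \frac{143}{821}$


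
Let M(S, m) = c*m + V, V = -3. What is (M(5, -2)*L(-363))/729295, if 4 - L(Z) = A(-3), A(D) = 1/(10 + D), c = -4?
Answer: 27/1021013 ≈ 2.6444e-5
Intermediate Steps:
L(Z) = 27/7 (L(Z) = 4 - 1/(10 - 3) = 4 - 1/7 = 4 - 1*⅐ = 4 - ⅐ = 27/7)
M(S, m) = -3 - 4*m (M(S, m) = -4*m - 3 = -3 - 4*m)
(M(5, -2)*L(-363))/729295 = ((-3 - 4*(-2))*(27/7))/729295 = ((-3 + 8)*(27/7))*(1/729295) = (5*(27/7))*(1/729295) = (135/7)*(1/729295) = 27/1021013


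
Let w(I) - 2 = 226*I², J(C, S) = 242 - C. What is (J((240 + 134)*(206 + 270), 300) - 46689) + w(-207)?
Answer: 9459405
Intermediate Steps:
w(I) = 2 + 226*I²
(J((240 + 134)*(206 + 270), 300) - 46689) + w(-207) = ((242 - (240 + 134)*(206 + 270)) - 46689) + (2 + 226*(-207)²) = ((242 - 374*476) - 46689) + (2 + 226*42849) = ((242 - 1*178024) - 46689) + (2 + 9683874) = ((242 - 178024) - 46689) + 9683876 = (-177782 - 46689) + 9683876 = -224471 + 9683876 = 9459405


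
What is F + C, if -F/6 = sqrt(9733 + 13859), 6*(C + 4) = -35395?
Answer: -35419/6 - 12*sqrt(5898) ≈ -6824.8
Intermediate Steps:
C = -35419/6 (C = -4 + (1/6)*(-35395) = -4 - 35395/6 = -35419/6 ≈ -5903.2)
F = -12*sqrt(5898) (F = -6*sqrt(9733 + 13859) = -12*sqrt(5898) ≈ -921.58)
F + C = -12*sqrt(5898) - 35419/6 = -35419/6 - 12*sqrt(5898)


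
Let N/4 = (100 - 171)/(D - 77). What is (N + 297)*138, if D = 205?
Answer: 650877/16 ≈ 40680.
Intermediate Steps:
N = -71/32 (N = 4*((100 - 171)/(205 - 77)) = 4*(-71/128) = -71/32 ≈ -2.2188)
(N + 297)*138 = (-71/32 + 297)*138 = (9433/32)*138 = 650877/16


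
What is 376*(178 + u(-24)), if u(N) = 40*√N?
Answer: 66928 + 30080*I*√6 ≈ 66928.0 + 73681.0*I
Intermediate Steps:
376*(178 + u(-24)) = 376*(178 + 40*√(-24)) = 376*(178 + 40*(2*I*√6)) = 376*(178 + 80*I*√6) = 66928 + 30080*I*√6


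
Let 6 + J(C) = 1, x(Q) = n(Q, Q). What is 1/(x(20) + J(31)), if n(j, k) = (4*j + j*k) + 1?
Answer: 1/476 ≈ 0.0021008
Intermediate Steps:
n(j, k) = 1 + 4*j + j*k
x(Q) = 1 + Q² + 4*Q (x(Q) = 1 + 4*Q + Q*Q = 1 + 4*Q + Q² = 1 + Q² + 4*Q)
J(C) = -5 (J(C) = -6 + 1 = -5)
1/(x(20) + J(31)) = 1/((1 + 20² + 4*20) - 5) = 1/((1 + 400 + 80) - 5) = 1/(481 - 5) = 1/476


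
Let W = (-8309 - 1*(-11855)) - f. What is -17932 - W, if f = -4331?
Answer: -25809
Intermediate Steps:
W = 7877 (W = (-8309 - 1*(-11855)) - 1*(-4331) = (-8309 + 11855) + 4331 = 3546 + 4331 = 7877)
-17932 - W = -17932 - 1*7877 = -17932 - 7877 = -25809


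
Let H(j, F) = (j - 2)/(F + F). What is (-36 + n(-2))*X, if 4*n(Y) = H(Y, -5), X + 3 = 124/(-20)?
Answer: 8257/25 ≈ 330.28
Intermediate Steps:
X = -46/5 (X = -3 + 124/(-20) = -3 + 124*(-1/20) = -3 - 31/5 = -46/5 ≈ -9.2000)
H(j, F) = (-2 + j)/(2*F) (H(j, F) = (-2 + j)/((2*F)) = (-2 + j)*(1/(2*F)) = (-2 + j)/(2*F))
n(Y) = 1/20 - Y/40 (n(Y) = ((½)*(-2 + Y)/(-5))/4 = ((½)*(-⅕)*(-2 + Y))/4 = (⅕ - Y/10)/4 = 1/20 - Y/40)
(-36 + n(-2))*X = (-36 + (1/20 - 1/40*(-2)))*(-46/5) = (-36 + (1/20 + 1/20))*(-46/5) = (-36 + ⅒)*(-46/5) = -359/10*(-46/5) = 8257/25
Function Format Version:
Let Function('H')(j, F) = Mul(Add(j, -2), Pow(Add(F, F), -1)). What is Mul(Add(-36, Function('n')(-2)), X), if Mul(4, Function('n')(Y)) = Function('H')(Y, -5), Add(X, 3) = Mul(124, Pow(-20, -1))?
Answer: Rational(8257, 25) ≈ 330.28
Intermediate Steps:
X = Rational(-46, 5) (X = Add(-3, Mul(124, Pow(-20, -1))) = Add(-3, Mul(124, Rational(-1, 20))) = Add(-3, Rational(-31, 5)) = Rational(-46, 5) ≈ -9.2000)
Function('H')(j, F) = Mul(Rational(1, 2), Pow(F, -1), Add(-2, j)) (Function('H')(j, F) = Mul(Add(-2, j), Pow(Mul(2, F), -1)) = Mul(Add(-2, j), Mul(Rational(1, 2), Pow(F, -1))) = Mul(Rational(1, 2), Pow(F, -1), Add(-2, j)))
Function('n')(Y) = Add(Rational(1, 20), Mul(Rational(-1, 40), Y)) (Function('n')(Y) = Mul(Rational(1, 4), Mul(Rational(1, 2), Pow(-5, -1), Add(-2, Y))) = Mul(Rational(1, 4), Mul(Rational(1, 2), Rational(-1, 5), Add(-2, Y))) = Mul(Rational(1, 4), Add(Rational(1, 5), Mul(Rational(-1, 10), Y))) = Add(Rational(1, 20), Mul(Rational(-1, 40), Y)))
Mul(Add(-36, Function('n')(-2)), X) = Mul(Add(-36, Add(Rational(1, 20), Mul(Rational(-1, 40), -2))), Rational(-46, 5)) = Mul(Add(-36, Add(Rational(1, 20), Rational(1, 20))), Rational(-46, 5)) = Mul(Add(-36, Rational(1, 10)), Rational(-46, 5)) = Mul(Rational(-359, 10), Rational(-46, 5)) = Rational(8257, 25)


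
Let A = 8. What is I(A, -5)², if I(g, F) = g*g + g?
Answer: 5184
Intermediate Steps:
I(g, F) = g + g² (I(g, F) = g² + g = g + g²)
I(A, -5)² = (8*(1 + 8))² = (8*9)² = 72² = 5184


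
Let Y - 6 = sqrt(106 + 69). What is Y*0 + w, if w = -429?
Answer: -429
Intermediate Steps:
Y = 6 + 5*sqrt(7) (Y = 6 + sqrt(106 + 69) = 6 + sqrt(175) = 6 + 5*sqrt(7) ≈ 19.229)
Y*0 + w = (6 + 5*sqrt(7))*0 - 429 = 0 - 429 = -429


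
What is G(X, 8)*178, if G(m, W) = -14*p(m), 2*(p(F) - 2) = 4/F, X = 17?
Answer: -89712/17 ≈ -5277.2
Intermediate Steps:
p(F) = 2 + 2/F (p(F) = 2 + (4/F)/2 = 2 + 2/F)
G(m, W) = -28 - 28/m (G(m, W) = -14*(2 + 2/m) = -28 - 28/m)
G(X, 8)*178 = (-28 - 28/17)*178 = -504/17*178 = -89712/17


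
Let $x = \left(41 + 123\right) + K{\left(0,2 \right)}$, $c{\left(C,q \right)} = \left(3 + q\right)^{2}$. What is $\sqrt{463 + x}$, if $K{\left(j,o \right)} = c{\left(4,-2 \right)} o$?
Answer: $\sqrt{629} \approx 25.08$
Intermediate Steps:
$K{\left(j,o \right)} = o$ ($K{\left(j,o \right)} = \left(3 - 2\right)^{2} o = 1^{2} o = 1 o = o$)
$x = 166$ ($x = \left(41 + 123\right) + 2 = 164 + 2 = 166$)
$\sqrt{463 + x} = \sqrt{463 + 166} = \sqrt{629}$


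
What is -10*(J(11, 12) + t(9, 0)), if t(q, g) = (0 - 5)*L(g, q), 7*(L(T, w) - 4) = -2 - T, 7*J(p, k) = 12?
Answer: 1180/7 ≈ 168.57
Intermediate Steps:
J(p, k) = 12/7 (J(p, k) = (⅐)*12 = 12/7)
L(T, w) = 26/7 - T/7 (L(T, w) = 4 + (-2 - T)/7 = 4 + (-2/7 - T/7) = 26/7 - T/7)
t(q, g) = -130/7 + 5*g/7 (t(q, g) = (0 - 5)*(26/7 - g/7) = -5*(26/7 - g/7) = -130/7 + 5*g/7)
-10*(J(11, 12) + t(9, 0)) = -10*(12/7 + (-130/7 + (5/7)*0)) = -10*(12/7 + (-130/7 + 0)) = -10*(12/7 - 130/7) = -10*(-118/7) = 1180/7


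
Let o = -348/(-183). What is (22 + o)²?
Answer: 2125764/3721 ≈ 571.29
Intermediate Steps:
o = 116/61 (o = -348*(-1/183) = 116/61 ≈ 1.9016)
(22 + o)² = (22 + 116/61)² = (1458/61)² = 2125764/3721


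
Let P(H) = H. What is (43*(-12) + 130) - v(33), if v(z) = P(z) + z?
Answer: -452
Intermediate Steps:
v(z) = 2*z (v(z) = z + z = 2*z)
(43*(-12) + 130) - v(33) = (43*(-12) + 130) - 2*33 = (-516 + 130) - 1*66 = -386 - 66 = -452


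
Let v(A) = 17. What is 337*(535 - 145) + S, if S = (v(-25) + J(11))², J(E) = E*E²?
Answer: 1948534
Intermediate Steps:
J(E) = E³
S = 1817104 (S = (17 + 11³)² = (17 + 1331)² = 1348² = 1817104)
337*(535 - 145) + S = 337*(535 - 145) + 1817104 = 337*390 + 1817104 = 131430 + 1817104 = 1948534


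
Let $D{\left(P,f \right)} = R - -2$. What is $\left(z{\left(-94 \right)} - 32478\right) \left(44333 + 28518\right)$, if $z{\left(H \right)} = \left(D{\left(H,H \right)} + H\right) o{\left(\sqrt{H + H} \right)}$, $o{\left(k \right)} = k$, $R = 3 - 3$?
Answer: $-2366054778 - 13404584 i \sqrt{47} \approx -2.3661 \cdot 10^{9} - 9.1897 \cdot 10^{7} i$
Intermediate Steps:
$R = 0$
$D{\left(P,f \right)} = 2$ ($D{\left(P,f \right)} = 0 - -2 = 0 + 2 = 2$)
$z{\left(H \right)} = \sqrt{2} \sqrt{H} \left(2 + H\right)$ ($z{\left(H \right)} = \left(2 + H\right) \sqrt{H + H} = \left(2 + H\right) \sqrt{2 H} = \left(2 + H\right) \sqrt{2} \sqrt{H} = \sqrt{2} \sqrt{H} \left(2 + H\right)$)
$\left(z{\left(-94 \right)} - 32478\right) \left(44333 + 28518\right) = \left(\sqrt{2} \sqrt{-94} \left(2 - 94\right) - 32478\right) \left(44333 + 28518\right) = \left(\sqrt{2} i \sqrt{94} \left(-92\right) - 32478\right) 72851 = \left(- 184 i \sqrt{47} - 32478\right) 72851 = \left(-32478 - 184 i \sqrt{47}\right) 72851 = -2366054778 - 13404584 i \sqrt{47}$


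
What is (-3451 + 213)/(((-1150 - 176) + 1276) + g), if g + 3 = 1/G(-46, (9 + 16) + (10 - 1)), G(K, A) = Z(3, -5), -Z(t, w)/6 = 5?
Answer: 97140/1591 ≈ 61.056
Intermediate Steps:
Z(t, w) = -30 (Z(t, w) = -6*5 = -30)
G(K, A) = -30
g = -91/30 (g = -3 + 1/(-30) = -3 - 1/30 = -91/30 ≈ -3.0333)
(-3451 + 213)/(((-1150 - 176) + 1276) + g) = (-3451 + 213)/(((-1150 - 176) + 1276) - 91/30) = -3238/((-1326 + 1276) - 91/30) = -3238/(-50 - 91/30) = -3238/(-1591/30) = -3238*(-30/1591) = 97140/1591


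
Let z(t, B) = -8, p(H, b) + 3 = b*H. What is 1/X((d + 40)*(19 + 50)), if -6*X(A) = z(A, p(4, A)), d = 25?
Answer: 3/4 ≈ 0.75000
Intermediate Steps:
p(H, b) = -3 + H*b (p(H, b) = -3 + b*H = -3 + H*b)
X(A) = 4/3 (X(A) = -1/6*(-8) = 4/3)
1/X((d + 40)*(19 + 50)) = 1/(4/3) = 3/4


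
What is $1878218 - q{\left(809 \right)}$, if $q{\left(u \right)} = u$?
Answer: $1877409$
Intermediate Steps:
$1878218 - q{\left(809 \right)} = 1878218 - 809 = 1877409$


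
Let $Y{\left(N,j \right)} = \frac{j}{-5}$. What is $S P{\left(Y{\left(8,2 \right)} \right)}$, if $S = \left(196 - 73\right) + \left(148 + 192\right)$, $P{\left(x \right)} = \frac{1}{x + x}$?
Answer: $- \frac{2315}{4} \approx -578.75$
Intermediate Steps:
$Y{\left(N,j \right)} = - \frac{j}{5}$ ($Y{\left(N,j \right)} = j \left(- \frac{1}{5}\right) = - \frac{j}{5}$)
$P{\left(x \right)} = \frac{1}{2 x}$
$S = 463$ ($S = 123 + 340 = 463$)
$S P{\left(Y{\left(8,2 \right)} \right)} = 463 \frac{1}{2 \left(\left(- \frac{1}{5}\right) 2\right)} = 463 \frac{1}{2 \left(- \frac{2}{5}\right)} = 463 \cdot \frac{1}{2} \left(- \frac{5}{2}\right) = 463 \left(- \frac{5}{4}\right) = - \frac{2315}{4}$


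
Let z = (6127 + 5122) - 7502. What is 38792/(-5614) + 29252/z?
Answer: 9433552/10517829 ≈ 0.89691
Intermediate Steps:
z = 3747 (z = 11249 - 7502 = 3747)
38792/(-5614) + 29252/z = 38792/(-5614) + 29252/3747 = 38792*(-1/5614) + 29252*(1/3747) = -19396/2807 + 29252/3747 = 9433552/10517829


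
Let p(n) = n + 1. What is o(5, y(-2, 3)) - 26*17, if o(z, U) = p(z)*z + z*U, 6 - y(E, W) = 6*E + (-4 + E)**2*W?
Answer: -862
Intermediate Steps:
p(n) = 1 + n
y(E, W) = 6 - 6*E - W*(-4 + E)**2 (y(E, W) = 6 - (6*E + (-4 + E)**2*W) = 6 - (6*E + W*(-4 + E)**2) = 6 + (-6*E - W*(-4 + E)**2) = 6 - 6*E - W*(-4 + E)**2)
o(z, U) = U*z + z*(1 + z) (o(z, U) = (1 + z)*z + z*U = z*(1 + z) + U*z = U*z + z*(1 + z))
o(5, y(-2, 3)) - 26*17 = 5*(1 + (6 - 6*(-2) - 1*3*(-4 - 2)**2) + 5) - 26*17 = 5*(1 + (6 + 12 - 1*3*(-6)**2) + 5) - 442 = 5*(1 + (6 + 12 - 1*3*36) + 5) - 442 = 5*(1 + (6 + 12 - 108) + 5) - 442 = 5*(1 - 90 + 5) - 442 = 5*(-84) - 442 = -420 - 442 = -862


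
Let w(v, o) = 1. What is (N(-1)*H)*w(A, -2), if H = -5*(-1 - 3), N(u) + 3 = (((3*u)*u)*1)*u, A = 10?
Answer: -120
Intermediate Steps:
N(u) = -3 + 3*u³ (N(u) = -3 + (((3*u)*u)*1)*u = -3 + ((3*u²)*1)*u = -3 + (3*u²)*u = -3 + 3*u³)
H = 20 (H = -5*(-4) = 20)
(N(-1)*H)*w(A, -2) = ((-3 + 3*(-1)³)*20)*1 = ((-3 + 3*(-1))*20)*1 = ((-3 - 3)*20)*1 = -6*20*1 = -120*1 = -120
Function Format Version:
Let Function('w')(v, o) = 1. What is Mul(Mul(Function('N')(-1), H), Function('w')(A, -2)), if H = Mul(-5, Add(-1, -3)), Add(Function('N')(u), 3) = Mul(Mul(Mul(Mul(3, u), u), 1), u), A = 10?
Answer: -120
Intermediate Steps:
Function('N')(u) = Add(-3, Mul(3, Pow(u, 3))) (Function('N')(u) = Add(-3, Mul(Mul(Mul(Mul(3, u), u), 1), u)) = Add(-3, Mul(Mul(Mul(3, Pow(u, 2)), 1), u)) = Add(-3, Mul(Mul(3, Pow(u, 2)), u)) = Add(-3, Mul(3, Pow(u, 3))))
H = 20 (H = Mul(-5, -4) = 20)
Mul(Mul(Function('N')(-1), H), Function('w')(A, -2)) = Mul(Mul(Add(-3, Mul(3, Pow(-1, 3))), 20), 1) = Mul(Mul(Add(-3, Mul(3, -1)), 20), 1) = Mul(Mul(Add(-3, -3), 20), 1) = Mul(Mul(-6, 20), 1) = Mul(-120, 1) = -120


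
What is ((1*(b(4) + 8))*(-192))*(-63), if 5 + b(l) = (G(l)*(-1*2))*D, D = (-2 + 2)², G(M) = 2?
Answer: 36288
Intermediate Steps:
D = 0 (D = 0² = 0)
b(l) = -5 (b(l) = -5 + (2*(-1*2))*0 = -5 + (2*(-2))*0 = -5 - 4*0 = -5 + 0 = -5)
((1*(b(4) + 8))*(-192))*(-63) = ((1*(-5 + 8))*(-192))*(-63) = ((1*3)*(-192))*(-63) = (3*(-192))*(-63) = -576*(-63) = 36288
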